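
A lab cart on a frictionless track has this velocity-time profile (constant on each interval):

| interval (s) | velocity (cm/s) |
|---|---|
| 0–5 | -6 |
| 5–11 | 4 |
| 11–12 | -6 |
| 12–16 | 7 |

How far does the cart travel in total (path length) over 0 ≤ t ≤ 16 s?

88 cm

Distance (not displacement) is the total path length: add the absolute areas under v-t.
0–5 s: |-6| × 5 = 30 cm
5–11 s: |4| × 6 = 24 cm
11–12 s: |-6| × 1 = 6 cm
12–16 s: |7| × 4 = 28 cm
Total distance = 88 cm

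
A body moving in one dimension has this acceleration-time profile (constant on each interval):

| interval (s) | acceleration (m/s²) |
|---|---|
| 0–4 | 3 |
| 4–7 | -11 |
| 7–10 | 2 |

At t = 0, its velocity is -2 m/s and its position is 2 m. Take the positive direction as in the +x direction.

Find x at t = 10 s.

On each constant-a segment, Δv = aΔt and Δx = v₀Δt + ½aΔt²; chain segment to segment.
0–4 s: v starts -2 m/s; Δx = -2·4 + ½·3·4² = 16 m; v ends 10 m/s.
4–7 s: v starts 10 m/s; Δx = 10·3 + ½·-11·3² = -19.5 m; v ends -23 m/s.
7–10 s: v starts -23 m/s; Δx = -23·3 + ½·2·3² = -60 m; v ends -17 m/s.
x(10) = 2 + Σ Δx = -61.5 m.

-61.5 m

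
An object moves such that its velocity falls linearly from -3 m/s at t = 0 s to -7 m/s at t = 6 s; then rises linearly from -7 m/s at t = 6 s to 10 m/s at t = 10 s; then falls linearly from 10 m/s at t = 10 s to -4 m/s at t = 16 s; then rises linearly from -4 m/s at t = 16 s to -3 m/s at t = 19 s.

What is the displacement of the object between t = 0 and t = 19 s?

Net displacement equals the area under the velocity-time graph (areas below the axis count negative).
0–6 s: ½(-3 + -7)(6) = -30 m
6–10 s: ½(-7 + 10)(4) = 6 m
10–16 s: ½(10 + -4)(6) = 18 m
16–19 s: ½(-4 + -3)(3) = -10.5 m
Net displacement = -16.5 m

-16.5 m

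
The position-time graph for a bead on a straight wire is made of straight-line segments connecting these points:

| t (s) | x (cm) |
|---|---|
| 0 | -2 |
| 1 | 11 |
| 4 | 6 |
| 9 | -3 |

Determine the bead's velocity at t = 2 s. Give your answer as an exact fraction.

Velocity is the slope of the x-t graph on 1–4 s: (6 − 11)/(4 − 1) = -5/3 cm/s.

-5/3 cm/s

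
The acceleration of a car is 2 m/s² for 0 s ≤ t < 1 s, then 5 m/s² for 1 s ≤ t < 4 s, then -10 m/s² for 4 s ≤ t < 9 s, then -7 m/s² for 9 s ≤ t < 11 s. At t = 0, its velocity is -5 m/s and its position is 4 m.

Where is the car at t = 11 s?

On each constant-a segment, Δv = aΔt and Δx = v₀Δt + ½aΔt²; chain segment to segment.
0–1 s: v starts -5 m/s; Δx = -5·1 + ½·2·1² = -4 m; v ends -3 m/s.
1–4 s: v starts -3 m/s; Δx = -3·3 + ½·5·3² = 13.5 m; v ends 12 m/s.
4–9 s: v starts 12 m/s; Δx = 12·5 + ½·-10·5² = -65 m; v ends -38 m/s.
9–11 s: v starts -38 m/s; Δx = -38·2 + ½·-7·2² = -90 m; v ends -52 m/s.
x(11) = 4 + Σ Δx = -141.5 m.

-141.5 m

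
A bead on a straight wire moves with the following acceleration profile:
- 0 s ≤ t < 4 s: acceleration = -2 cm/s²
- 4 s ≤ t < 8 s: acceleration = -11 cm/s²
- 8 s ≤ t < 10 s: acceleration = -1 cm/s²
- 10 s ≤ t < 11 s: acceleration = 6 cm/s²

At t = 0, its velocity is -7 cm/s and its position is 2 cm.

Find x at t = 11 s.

On each constant-a segment, Δv = aΔt and Δx = v₀Δt + ½aΔt²; chain segment to segment.
0–4 s: v starts -7 cm/s; Δx = -7·4 + ½·-2·4² = -44 cm; v ends -15 cm/s.
4–8 s: v starts -15 cm/s; Δx = -15·4 + ½·-11·4² = -148 cm; v ends -59 cm/s.
8–10 s: v starts -59 cm/s; Δx = -59·2 + ½·-1·2² = -120 cm; v ends -61 cm/s.
10–11 s: v starts -61 cm/s; Δx = -61·1 + ½·6·1² = -58 cm; v ends -55 cm/s.
x(11) = 2 + Σ Δx = -368 cm.

-368 cm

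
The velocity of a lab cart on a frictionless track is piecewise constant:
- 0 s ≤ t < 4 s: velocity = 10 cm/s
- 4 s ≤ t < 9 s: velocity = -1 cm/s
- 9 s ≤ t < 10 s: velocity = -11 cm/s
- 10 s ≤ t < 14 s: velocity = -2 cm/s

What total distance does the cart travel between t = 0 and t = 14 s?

64 cm

Distance (not displacement) is the total path length: add the absolute areas under v-t.
0–4 s: |10| × 4 = 40 cm
4–9 s: |-1| × 5 = 5 cm
9–10 s: |-11| × 1 = 11 cm
10–14 s: |-2| × 4 = 8 cm
Total distance = 64 cm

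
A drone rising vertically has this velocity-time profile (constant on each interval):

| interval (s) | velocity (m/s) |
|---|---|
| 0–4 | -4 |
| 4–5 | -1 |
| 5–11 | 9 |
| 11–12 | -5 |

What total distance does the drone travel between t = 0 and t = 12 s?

Distance (not displacement) is the total path length: add the absolute areas under v-t.
0–4 s: |-4| × 4 = 16 m
4–5 s: |-1| × 1 = 1 m
5–11 s: |9| × 6 = 54 m
11–12 s: |-5| × 1 = 5 m
Total distance = 76 m

76 m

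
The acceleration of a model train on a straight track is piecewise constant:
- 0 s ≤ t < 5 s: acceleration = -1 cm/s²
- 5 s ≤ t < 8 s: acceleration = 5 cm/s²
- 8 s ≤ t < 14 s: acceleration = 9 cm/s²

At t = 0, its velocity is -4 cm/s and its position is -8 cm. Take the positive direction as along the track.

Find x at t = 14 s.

153 cm

On each constant-a segment, Δv = aΔt and Δx = v₀Δt + ½aΔt²; chain segment to segment.
0–5 s: v starts -4 cm/s; Δx = -4·5 + ½·-1·5² = -32.5 cm; v ends -9 cm/s.
5–8 s: v starts -9 cm/s; Δx = -9·3 + ½·5·3² = -4.5 cm; v ends 6 cm/s.
8–14 s: v starts 6 cm/s; Δx = 6·6 + ½·9·6² = 198 cm; v ends 60 cm/s.
x(14) = -8 + Σ Δx = 153 cm.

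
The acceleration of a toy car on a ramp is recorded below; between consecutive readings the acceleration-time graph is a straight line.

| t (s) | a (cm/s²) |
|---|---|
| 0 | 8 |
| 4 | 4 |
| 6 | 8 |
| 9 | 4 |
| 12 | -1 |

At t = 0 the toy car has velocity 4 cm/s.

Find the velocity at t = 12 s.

Δv equals the area under the a-t graph; then v = v₀ + Δv.
0–4 s: ½(8 + 4)(4) = 24 cm/s
4–6 s: ½(4 + 8)(2) = 12 cm/s
6–9 s: ½(8 + 4)(3) = 18 cm/s
9–12 s: ½(4 + -1)(3) = 4.5 cm/s
Δv = 58.5 cm/s, so v(12) = 4 + (58.5) = 62.5 cm/s.

62.5 cm/s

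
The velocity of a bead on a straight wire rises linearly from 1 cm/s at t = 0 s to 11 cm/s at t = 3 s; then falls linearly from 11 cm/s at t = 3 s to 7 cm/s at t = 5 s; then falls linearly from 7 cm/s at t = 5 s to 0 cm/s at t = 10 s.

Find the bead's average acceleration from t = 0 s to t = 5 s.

Average acceleration = Δv/Δt = (7 − 1)/(5 − 0) = 1.2 cm/s².

1.2 cm/s²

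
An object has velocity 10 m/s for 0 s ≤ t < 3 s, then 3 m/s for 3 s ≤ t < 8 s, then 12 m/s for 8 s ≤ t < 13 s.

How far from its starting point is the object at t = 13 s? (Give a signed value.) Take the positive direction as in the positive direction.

105 m

Displacement is the signed area under the v-t curve.
0–3 s: 10 × 3 = 30 m
3–8 s: 3 × 5 = 15 m
8–13 s: 12 × 5 = 60 m
Net displacement = 105 m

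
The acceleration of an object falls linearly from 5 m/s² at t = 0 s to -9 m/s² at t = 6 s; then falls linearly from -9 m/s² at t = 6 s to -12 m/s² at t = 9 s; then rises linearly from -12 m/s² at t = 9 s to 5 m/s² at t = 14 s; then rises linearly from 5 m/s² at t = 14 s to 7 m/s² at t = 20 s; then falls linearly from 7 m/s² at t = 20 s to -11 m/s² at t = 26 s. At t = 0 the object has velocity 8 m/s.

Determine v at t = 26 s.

-29 m/s

Δv equals the area under the a-t graph; then v = v₀ + Δv.
0–6 s: ½(5 + -9)(6) = -12 m/s
6–9 s: ½(-9 + -12)(3) = -31.5 m/s
9–14 s: ½(-12 + 5)(5) = -17.5 m/s
14–20 s: ½(5 + 7)(6) = 36 m/s
20–26 s: ½(7 + -11)(6) = -12 m/s
Δv = -37 m/s, so v(26) = 8 + (-37) = -29 m/s.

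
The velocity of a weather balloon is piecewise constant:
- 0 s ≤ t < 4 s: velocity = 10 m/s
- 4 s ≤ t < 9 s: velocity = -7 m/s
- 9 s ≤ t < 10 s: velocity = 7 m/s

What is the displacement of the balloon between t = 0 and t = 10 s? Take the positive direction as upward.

Displacement is the signed area under the v-t curve.
0–4 s: 10 × 4 = 40 m
4–9 s: -7 × 5 = -35 m
9–10 s: 7 × 1 = 7 m
Net displacement = 12 m

12 m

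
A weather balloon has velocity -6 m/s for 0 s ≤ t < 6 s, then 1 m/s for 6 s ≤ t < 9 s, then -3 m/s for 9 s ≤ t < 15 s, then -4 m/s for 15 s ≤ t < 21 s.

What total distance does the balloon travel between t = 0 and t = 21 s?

Total distance travelled is ∫|v| dt — sum the magnitudes of each area piece.
0–6 s: |-6| × 6 = 36 m
6–9 s: |1| × 3 = 3 m
9–15 s: |-3| × 6 = 18 m
15–21 s: |-4| × 6 = 24 m
Total distance = 81 m

81 m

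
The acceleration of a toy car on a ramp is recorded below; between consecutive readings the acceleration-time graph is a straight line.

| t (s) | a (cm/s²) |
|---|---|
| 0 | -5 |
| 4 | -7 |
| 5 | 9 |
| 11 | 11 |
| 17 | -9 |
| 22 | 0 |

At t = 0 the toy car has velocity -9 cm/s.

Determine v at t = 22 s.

Δv equals the area under the a-t graph; then v = v₀ + Δv.
0–4 s: ½(-5 + -7)(4) = -24 cm/s
4–5 s: ½(-7 + 9)(1) = 1 cm/s
5–11 s: ½(9 + 11)(6) = 60 cm/s
11–17 s: ½(11 + -9)(6) = 6 cm/s
17–22 s: ½(-9 + 0)(5) = -22.5 cm/s
Δv = 20.5 cm/s, so v(22) = -9 + (20.5) = 11.5 cm/s.

11.5 cm/s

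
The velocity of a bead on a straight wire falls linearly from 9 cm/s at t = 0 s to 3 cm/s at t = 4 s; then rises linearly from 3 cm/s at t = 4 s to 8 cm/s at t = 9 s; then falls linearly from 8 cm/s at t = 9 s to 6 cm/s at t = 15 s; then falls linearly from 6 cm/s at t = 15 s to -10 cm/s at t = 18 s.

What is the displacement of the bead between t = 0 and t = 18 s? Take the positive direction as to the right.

87.5 cm

Net displacement equals the area under the velocity-time graph (areas below the axis count negative).
0–4 s: ½(9 + 3)(4) = 24 cm
4–9 s: ½(3 + 8)(5) = 27.5 cm
9–15 s: ½(8 + 6)(6) = 42 cm
15–18 s: ½(6 + -10)(3) = -6 cm
Net displacement = 87.5 cm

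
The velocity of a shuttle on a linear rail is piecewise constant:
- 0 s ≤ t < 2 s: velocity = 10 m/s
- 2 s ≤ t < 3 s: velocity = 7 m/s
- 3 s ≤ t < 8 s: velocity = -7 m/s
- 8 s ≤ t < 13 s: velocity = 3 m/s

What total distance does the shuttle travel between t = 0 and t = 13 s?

77 m

Distance (not displacement) is the total path length: add the absolute areas under v-t.
0–2 s: |10| × 2 = 20 m
2–3 s: |7| × 1 = 7 m
3–8 s: |-7| × 5 = 35 m
8–13 s: |3| × 5 = 15 m
Total distance = 77 m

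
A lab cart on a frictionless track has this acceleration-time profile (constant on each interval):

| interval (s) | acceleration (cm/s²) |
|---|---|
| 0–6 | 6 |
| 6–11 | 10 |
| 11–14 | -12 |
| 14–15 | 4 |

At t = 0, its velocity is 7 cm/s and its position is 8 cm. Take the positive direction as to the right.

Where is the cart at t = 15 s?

782 cm

On each constant-a segment, Δv = aΔt and Δx = v₀Δt + ½aΔt²; chain segment to segment.
0–6 s: v starts 7 cm/s; Δx = 7·6 + ½·6·6² = 150 cm; v ends 43 cm/s.
6–11 s: v starts 43 cm/s; Δx = 43·5 + ½·10·5² = 340 cm; v ends 93 cm/s.
11–14 s: v starts 93 cm/s; Δx = 93·3 + ½·-12·3² = 225 cm; v ends 57 cm/s.
14–15 s: v starts 57 cm/s; Δx = 57·1 + ½·4·1² = 59 cm; v ends 61 cm/s.
x(15) = 8 + Σ Δx = 782 cm.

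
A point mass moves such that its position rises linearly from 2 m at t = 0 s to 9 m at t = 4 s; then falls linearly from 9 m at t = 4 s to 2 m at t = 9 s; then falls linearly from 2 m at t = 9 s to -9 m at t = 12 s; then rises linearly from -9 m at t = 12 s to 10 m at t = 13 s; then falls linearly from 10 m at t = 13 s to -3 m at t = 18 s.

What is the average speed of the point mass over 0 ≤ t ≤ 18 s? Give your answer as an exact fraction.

Average speed = (total path length)/(elapsed time); on a piecewise-linear x-t graph the path length is Σ|Δx|.
0–4 s: |Δx| = |9 − 2| = 7 m
4–9 s: |Δx| = |2 − 9| = 7 m
9–12 s: |Δx| = |-9 − 2| = 11 m
12–13 s: |Δx| = |10 − -9| = 19 m
13–18 s: |Δx| = |-3 − 10| = 13 m
Total path = 57 m; average speed = 57/18 = 19/6 m/s.

19/6 m/s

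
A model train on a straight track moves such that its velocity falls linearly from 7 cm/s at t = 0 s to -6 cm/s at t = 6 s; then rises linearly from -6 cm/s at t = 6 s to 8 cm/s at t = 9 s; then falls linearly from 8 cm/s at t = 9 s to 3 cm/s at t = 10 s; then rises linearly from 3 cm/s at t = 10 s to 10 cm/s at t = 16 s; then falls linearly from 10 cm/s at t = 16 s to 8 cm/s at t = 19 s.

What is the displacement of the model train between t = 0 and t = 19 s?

77.5 cm

Net displacement equals the area under the velocity-time graph (areas below the axis count negative).
0–6 s: ½(7 + -6)(6) = 3 cm
6–9 s: ½(-6 + 8)(3) = 3 cm
9–10 s: ½(8 + 3)(1) = 5.5 cm
10–16 s: ½(3 + 10)(6) = 39 cm
16–19 s: ½(10 + 8)(3) = 27 cm
Net displacement = 77.5 cm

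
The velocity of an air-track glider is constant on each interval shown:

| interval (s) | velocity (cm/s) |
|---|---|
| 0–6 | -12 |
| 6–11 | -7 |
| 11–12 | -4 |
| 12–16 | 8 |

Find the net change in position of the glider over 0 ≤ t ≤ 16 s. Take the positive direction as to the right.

Net displacement equals the area under the velocity-time graph (areas below the axis count negative).
0–6 s: -12 × 6 = -72 cm
6–11 s: -7 × 5 = -35 cm
11–12 s: -4 × 1 = -4 cm
12–16 s: 8 × 4 = 32 cm
Net displacement = -79 cm

-79 cm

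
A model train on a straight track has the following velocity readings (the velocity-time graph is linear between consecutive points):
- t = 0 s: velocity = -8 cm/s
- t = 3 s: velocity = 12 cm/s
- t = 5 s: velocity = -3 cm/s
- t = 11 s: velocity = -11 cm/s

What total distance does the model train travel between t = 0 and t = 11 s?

67.8 cm

Total distance travelled is ∫|v| dt — sum the magnitudes of each area piece.
0–3 s: v = 0 at t = 1.2 s; triangle areas 4.8 + 10.8 = 15.6 cm
3–5 s: v = 0 at t = 4.6 s; triangle areas 9.6 + 0.6 = 10.2 cm
5–11 s: |½(-3 + -11)(6)| = 42 cm
Total distance = 67.8 cm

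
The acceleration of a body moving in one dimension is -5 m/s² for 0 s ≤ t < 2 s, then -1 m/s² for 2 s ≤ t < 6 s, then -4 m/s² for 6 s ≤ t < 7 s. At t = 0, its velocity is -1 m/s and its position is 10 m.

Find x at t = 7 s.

-71 m

On each constant-a segment, Δv = aΔt and Δx = v₀Δt + ½aΔt²; chain segment to segment.
0–2 s: v starts -1 m/s; Δx = -1·2 + ½·-5·2² = -12 m; v ends -11 m/s.
2–6 s: v starts -11 m/s; Δx = -11·4 + ½·-1·4² = -52 m; v ends -15 m/s.
6–7 s: v starts -15 m/s; Δx = -15·1 + ½·-4·1² = -17 m; v ends -19 m/s.
x(7) = 10 + Σ Δx = -71 m.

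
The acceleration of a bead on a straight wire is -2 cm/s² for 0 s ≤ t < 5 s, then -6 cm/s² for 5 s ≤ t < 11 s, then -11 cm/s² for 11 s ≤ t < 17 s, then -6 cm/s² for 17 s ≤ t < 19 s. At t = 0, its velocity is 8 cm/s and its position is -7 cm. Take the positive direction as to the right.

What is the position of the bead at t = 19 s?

On each constant-a segment, Δv = aΔt and Δx = v₀Δt + ½aΔt²; chain segment to segment.
0–5 s: v starts 8 cm/s; Δx = 8·5 + ½·-2·5² = 15 cm; v ends -2 cm/s.
5–11 s: v starts -2 cm/s; Δx = -2·6 + ½·-6·6² = -120 cm; v ends -38 cm/s.
11–17 s: v starts -38 cm/s; Δx = -38·6 + ½·-11·6² = -426 cm; v ends -104 cm/s.
17–19 s: v starts -104 cm/s; Δx = -104·2 + ½·-6·2² = -220 cm; v ends -116 cm/s.
x(19) = -7 + Σ Δx = -758 cm.

-758 cm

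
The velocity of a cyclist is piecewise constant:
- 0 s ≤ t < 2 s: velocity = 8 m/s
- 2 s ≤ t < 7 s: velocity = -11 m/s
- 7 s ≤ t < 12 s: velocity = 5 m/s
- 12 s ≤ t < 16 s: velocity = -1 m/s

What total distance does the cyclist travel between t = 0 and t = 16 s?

Total distance travelled is ∫|v| dt — sum the magnitudes of each area piece.
0–2 s: |8| × 2 = 16 m
2–7 s: |-11| × 5 = 55 m
7–12 s: |5| × 5 = 25 m
12–16 s: |-1| × 4 = 4 m
Total distance = 100 m

100 m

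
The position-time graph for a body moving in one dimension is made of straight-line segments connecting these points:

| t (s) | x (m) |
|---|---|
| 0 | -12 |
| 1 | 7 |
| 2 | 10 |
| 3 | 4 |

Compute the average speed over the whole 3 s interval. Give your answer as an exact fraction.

28/3 m/s

Average speed = (total path length)/(elapsed time); on a piecewise-linear x-t graph the path length is Σ|Δx|.
0–1 s: |Δx| = |7 − -12| = 19 m
1–2 s: |Δx| = |10 − 7| = 3 m
2–3 s: |Δx| = |4 − 10| = 6 m
Total path = 28 m; average speed = 28/3 = 28/3 m/s.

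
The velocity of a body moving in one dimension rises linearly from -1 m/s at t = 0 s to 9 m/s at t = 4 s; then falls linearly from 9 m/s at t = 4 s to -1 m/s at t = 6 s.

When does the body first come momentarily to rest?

v changes sign on 0–4 s (from -1 to 9); the graph is linear there, so v = 0 at t = 0 + (1)·(4 − 0)/(9 − -1) = 0.4 s.

t = 0.4 s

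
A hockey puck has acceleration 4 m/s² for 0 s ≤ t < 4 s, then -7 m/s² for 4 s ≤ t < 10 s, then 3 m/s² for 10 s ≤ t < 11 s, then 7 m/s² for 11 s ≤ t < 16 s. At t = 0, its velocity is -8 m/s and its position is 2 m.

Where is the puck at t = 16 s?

On each constant-a segment, Δv = aΔt and Δx = v₀Δt + ½aΔt²; chain segment to segment.
0–4 s: v starts -8 m/s; Δx = -8·4 + ½·4·4² = 0 m; v ends 8 m/s.
4–10 s: v starts 8 m/s; Δx = 8·6 + ½·-7·6² = -78 m; v ends -34 m/s.
10–11 s: v starts -34 m/s; Δx = -34·1 + ½·3·1² = -32.5 m; v ends -31 m/s.
11–16 s: v starts -31 m/s; Δx = -31·5 + ½·7·5² = -67.5 m; v ends 4 m/s.
x(16) = 2 + Σ Δx = -176 m.

-176 m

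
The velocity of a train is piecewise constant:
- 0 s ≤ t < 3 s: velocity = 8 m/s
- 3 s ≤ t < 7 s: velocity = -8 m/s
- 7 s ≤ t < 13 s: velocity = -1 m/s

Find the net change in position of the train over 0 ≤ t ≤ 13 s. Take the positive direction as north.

-14 m

Net displacement equals the area under the velocity-time graph (areas below the axis count negative).
0–3 s: 8 × 3 = 24 m
3–7 s: -8 × 4 = -32 m
7–13 s: -1 × 6 = -6 m
Net displacement = -14 m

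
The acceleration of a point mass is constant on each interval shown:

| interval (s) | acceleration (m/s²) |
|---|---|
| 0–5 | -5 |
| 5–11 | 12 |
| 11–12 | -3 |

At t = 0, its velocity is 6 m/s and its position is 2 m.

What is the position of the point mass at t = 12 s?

123 m

On each constant-a segment, Δv = aΔt and Δx = v₀Δt + ½aΔt²; chain segment to segment.
0–5 s: v starts 6 m/s; Δx = 6·5 + ½·-5·5² = -32.5 m; v ends -19 m/s.
5–11 s: v starts -19 m/s; Δx = -19·6 + ½·12·6² = 102 m; v ends 53 m/s.
11–12 s: v starts 53 m/s; Δx = 53·1 + ½·-3·1² = 51.5 m; v ends 50 m/s.
x(12) = 2 + Σ Δx = 123 m.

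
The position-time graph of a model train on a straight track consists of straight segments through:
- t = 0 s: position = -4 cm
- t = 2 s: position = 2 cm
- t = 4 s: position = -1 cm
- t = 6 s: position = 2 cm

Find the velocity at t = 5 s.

Velocity is the slope of the x-t graph on 4–6 s: (2 − -1)/(6 − 4) = 1.5 cm/s.

1.5 cm/s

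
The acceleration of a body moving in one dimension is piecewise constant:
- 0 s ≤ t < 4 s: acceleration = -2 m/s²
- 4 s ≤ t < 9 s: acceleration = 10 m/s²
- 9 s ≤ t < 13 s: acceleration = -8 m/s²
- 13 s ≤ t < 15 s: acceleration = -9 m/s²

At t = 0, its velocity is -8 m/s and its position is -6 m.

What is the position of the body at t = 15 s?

49 m

On each constant-a segment, Δv = aΔt and Δx = v₀Δt + ½aΔt²; chain segment to segment.
0–4 s: v starts -8 m/s; Δx = -8·4 + ½·-2·4² = -48 m; v ends -16 m/s.
4–9 s: v starts -16 m/s; Δx = -16·5 + ½·10·5² = 45 m; v ends 34 m/s.
9–13 s: v starts 34 m/s; Δx = 34·4 + ½·-8·4² = 72 m; v ends 2 m/s.
13–15 s: v starts 2 m/s; Δx = 2·2 + ½·-9·2² = -14 m; v ends -16 m/s.
x(15) = -6 + Σ Δx = 49 m.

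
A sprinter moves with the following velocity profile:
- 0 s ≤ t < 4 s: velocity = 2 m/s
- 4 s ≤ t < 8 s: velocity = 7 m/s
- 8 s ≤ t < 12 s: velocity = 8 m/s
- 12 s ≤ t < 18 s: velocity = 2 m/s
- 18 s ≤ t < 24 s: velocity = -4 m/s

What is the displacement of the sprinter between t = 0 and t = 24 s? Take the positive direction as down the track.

Net displacement equals the area under the velocity-time graph (areas below the axis count negative).
0–4 s: 2 × 4 = 8 m
4–8 s: 7 × 4 = 28 m
8–12 s: 8 × 4 = 32 m
12–18 s: 2 × 6 = 12 m
18–24 s: -4 × 6 = -24 m
Net displacement = 56 m

56 m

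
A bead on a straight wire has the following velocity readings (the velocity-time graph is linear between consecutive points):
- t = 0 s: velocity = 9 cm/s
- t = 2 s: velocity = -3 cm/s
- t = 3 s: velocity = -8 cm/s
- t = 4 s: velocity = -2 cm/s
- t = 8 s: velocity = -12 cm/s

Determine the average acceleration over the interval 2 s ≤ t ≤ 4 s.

Average acceleration = Δv/Δt = (-2 − -3)/(4 − 2) = 0.5 cm/s².

0.5 cm/s²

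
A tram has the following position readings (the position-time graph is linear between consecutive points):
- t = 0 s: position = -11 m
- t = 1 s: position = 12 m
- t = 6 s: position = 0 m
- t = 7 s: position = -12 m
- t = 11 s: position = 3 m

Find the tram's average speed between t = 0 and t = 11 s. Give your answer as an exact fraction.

62/11 m/s

Average speed = (total path length)/(elapsed time); on a piecewise-linear x-t graph the path length is Σ|Δx|.
0–1 s: |Δx| = |12 − -11| = 23 m
1–6 s: |Δx| = |0 − 12| = 12 m
6–7 s: |Δx| = |-12 − 0| = 12 m
7–11 s: |Δx| = |3 − -12| = 15 m
Total path = 62 m; average speed = 62/11 = 62/11 m/s.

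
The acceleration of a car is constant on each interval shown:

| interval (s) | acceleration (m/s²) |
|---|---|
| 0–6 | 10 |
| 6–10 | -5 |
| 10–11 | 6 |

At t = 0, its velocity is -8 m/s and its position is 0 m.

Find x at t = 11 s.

335 m

On each constant-a segment, Δv = aΔt and Δx = v₀Δt + ½aΔt²; chain segment to segment.
0–6 s: v starts -8 m/s; Δx = -8·6 + ½·10·6² = 132 m; v ends 52 m/s.
6–10 s: v starts 52 m/s; Δx = 52·4 + ½·-5·4² = 168 m; v ends 32 m/s.
10–11 s: v starts 32 m/s; Δx = 32·1 + ½·6·1² = 35 m; v ends 38 m/s.
x(11) = 0 + Σ Δx = 335 m.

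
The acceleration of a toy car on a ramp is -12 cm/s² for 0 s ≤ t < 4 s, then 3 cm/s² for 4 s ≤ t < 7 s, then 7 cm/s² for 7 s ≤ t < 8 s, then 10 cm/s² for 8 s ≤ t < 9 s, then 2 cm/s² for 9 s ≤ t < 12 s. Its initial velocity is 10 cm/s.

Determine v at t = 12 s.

Δv equals the area under the a-t graph; then v = v₀ + Δv.
0–4 s: -12 × 4 = -48 cm/s
4–7 s: 3 × 3 = 9 cm/s
7–8 s: 7 × 1 = 7 cm/s
8–9 s: 10 × 1 = 10 cm/s
9–12 s: 2 × 3 = 6 cm/s
Δv = -16 cm/s, so v(12) = 10 + (-16) = -6 cm/s.

-6 cm/s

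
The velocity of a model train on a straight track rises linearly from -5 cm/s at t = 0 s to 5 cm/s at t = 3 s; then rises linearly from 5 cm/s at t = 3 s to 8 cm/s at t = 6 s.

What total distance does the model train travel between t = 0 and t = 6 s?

27 cm

Total distance travelled is ∫|v| dt — sum the magnitudes of each area piece.
0–3 s: v = 0 at t = 1.5 s; triangle areas 3.75 + 3.75 = 7.5 cm
3–6 s: |½(5 + 8)(3)| = 19.5 cm
Total distance = 27 cm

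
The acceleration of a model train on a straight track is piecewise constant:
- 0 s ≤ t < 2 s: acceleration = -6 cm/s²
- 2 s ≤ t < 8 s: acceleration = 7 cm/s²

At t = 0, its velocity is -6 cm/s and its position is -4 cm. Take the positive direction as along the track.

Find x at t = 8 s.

On each constant-a segment, Δv = aΔt and Δx = v₀Δt + ½aΔt²; chain segment to segment.
0–2 s: v starts -6 cm/s; Δx = -6·2 + ½·-6·2² = -24 cm; v ends -18 cm/s.
2–8 s: v starts -18 cm/s; Δx = -18·6 + ½·7·6² = 18 cm; v ends 24 cm/s.
x(8) = -4 + Σ Δx = -10 cm.

-10 cm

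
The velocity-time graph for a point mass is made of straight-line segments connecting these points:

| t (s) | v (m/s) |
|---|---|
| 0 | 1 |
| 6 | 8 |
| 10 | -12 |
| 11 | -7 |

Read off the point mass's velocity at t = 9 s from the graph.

On 6–10 s the graph is linear from 8 to -12 m/s: v(9) = 8 + (-12 − 8)·(9 − 6)/(10 − 6) = -7 m/s.

-7 m/s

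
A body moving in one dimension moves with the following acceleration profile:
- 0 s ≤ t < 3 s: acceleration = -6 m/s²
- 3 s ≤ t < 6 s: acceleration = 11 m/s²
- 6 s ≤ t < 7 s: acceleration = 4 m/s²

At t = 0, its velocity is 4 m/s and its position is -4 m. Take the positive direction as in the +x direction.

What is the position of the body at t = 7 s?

9.5 m

On each constant-a segment, Δv = aΔt and Δx = v₀Δt + ½aΔt²; chain segment to segment.
0–3 s: v starts 4 m/s; Δx = 4·3 + ½·-6·3² = -15 m; v ends -14 m/s.
3–6 s: v starts -14 m/s; Δx = -14·3 + ½·11·3² = 7.5 m; v ends 19 m/s.
6–7 s: v starts 19 m/s; Δx = 19·1 + ½·4·1² = 21 m; v ends 23 m/s.
x(7) = -4 + Σ Δx = 9.5 m.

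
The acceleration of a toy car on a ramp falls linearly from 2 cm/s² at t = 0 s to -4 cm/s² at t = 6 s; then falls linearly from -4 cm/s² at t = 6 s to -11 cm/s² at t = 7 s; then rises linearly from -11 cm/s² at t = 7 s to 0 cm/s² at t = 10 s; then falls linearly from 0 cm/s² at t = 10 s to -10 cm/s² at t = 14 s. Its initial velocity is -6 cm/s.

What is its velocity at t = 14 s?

-56 cm/s

Δv equals the area under the a-t graph; then v = v₀ + Δv.
0–6 s: ½(2 + -4)(6) = -6 cm/s
6–7 s: ½(-4 + -11)(1) = -7.5 cm/s
7–10 s: ½(-11 + 0)(3) = -16.5 cm/s
10–14 s: ½(0 + -10)(4) = -20 cm/s
Δv = -50 cm/s, so v(14) = -6 + (-50) = -56 cm/s.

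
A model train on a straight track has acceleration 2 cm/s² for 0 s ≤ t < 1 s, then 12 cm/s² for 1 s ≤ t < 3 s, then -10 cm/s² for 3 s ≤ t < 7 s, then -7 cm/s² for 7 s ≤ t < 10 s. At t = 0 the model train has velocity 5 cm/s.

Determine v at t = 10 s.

-30 cm/s

Δv equals the area under the a-t graph; then v = v₀ + Δv.
0–1 s: 2 × 1 = 2 cm/s
1–3 s: 12 × 2 = 24 cm/s
3–7 s: -10 × 4 = -40 cm/s
7–10 s: -7 × 3 = -21 cm/s
Δv = -35 cm/s, so v(10) = 5 + (-35) = -30 cm/s.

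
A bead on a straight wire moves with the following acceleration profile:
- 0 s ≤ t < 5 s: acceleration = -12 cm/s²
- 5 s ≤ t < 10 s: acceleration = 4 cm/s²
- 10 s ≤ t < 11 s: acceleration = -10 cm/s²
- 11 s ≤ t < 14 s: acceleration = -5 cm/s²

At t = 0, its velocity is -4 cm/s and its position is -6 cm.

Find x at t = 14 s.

On each constant-a segment, Δv = aΔt and Δx = v₀Δt + ½aΔt²; chain segment to segment.
0–5 s: v starts -4 cm/s; Δx = -4·5 + ½·-12·5² = -170 cm; v ends -64 cm/s.
5–10 s: v starts -64 cm/s; Δx = -64·5 + ½·4·5² = -270 cm; v ends -44 cm/s.
10–11 s: v starts -44 cm/s; Δx = -44·1 + ½·-10·1² = -49 cm; v ends -54 cm/s.
11–14 s: v starts -54 cm/s; Δx = -54·3 + ½·-5·3² = -184.5 cm; v ends -69 cm/s.
x(14) = -6 + Σ Δx = -679.5 cm.

-679.5 cm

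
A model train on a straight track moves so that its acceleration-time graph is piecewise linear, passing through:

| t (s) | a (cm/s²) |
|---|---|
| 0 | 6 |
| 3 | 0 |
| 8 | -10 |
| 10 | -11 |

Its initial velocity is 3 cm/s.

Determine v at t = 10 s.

Δv equals the area under the a-t graph; then v = v₀ + Δv.
0–3 s: ½(6 + 0)(3) = 9 cm/s
3–8 s: ½(0 + -10)(5) = -25 cm/s
8–10 s: ½(-10 + -11)(2) = -21 cm/s
Δv = -37 cm/s, so v(10) = 3 + (-37) = -34 cm/s.

-34 cm/s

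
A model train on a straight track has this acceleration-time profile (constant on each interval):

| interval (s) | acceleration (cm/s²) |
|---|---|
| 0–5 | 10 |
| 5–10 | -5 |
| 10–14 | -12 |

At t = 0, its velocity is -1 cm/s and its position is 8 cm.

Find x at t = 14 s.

310.5 cm

On each constant-a segment, Δv = aΔt and Δx = v₀Δt + ½aΔt²; chain segment to segment.
0–5 s: v starts -1 cm/s; Δx = -1·5 + ½·10·5² = 120 cm; v ends 49 cm/s.
5–10 s: v starts 49 cm/s; Δx = 49·5 + ½·-5·5² = 182.5 cm; v ends 24 cm/s.
10–14 s: v starts 24 cm/s; Δx = 24·4 + ½·-12·4² = 0 cm; v ends -24 cm/s.
x(14) = 8 + Σ Δx = 310.5 cm.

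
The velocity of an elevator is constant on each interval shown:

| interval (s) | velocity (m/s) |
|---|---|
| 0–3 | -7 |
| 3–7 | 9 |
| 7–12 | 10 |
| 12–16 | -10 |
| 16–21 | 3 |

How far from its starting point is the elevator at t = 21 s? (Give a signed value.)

40 m

Displacement is the signed area under the v-t curve.
0–3 s: -7 × 3 = -21 m
3–7 s: 9 × 4 = 36 m
7–12 s: 10 × 5 = 50 m
12–16 s: -10 × 4 = -40 m
16–21 s: 3 × 5 = 15 m
Net displacement = 40 m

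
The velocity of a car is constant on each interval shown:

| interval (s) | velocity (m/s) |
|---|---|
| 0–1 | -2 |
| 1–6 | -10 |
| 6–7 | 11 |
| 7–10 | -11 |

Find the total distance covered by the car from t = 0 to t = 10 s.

96 m

Total distance travelled is ∫|v| dt — sum the magnitudes of each area piece.
0–1 s: |-2| × 1 = 2 m
1–6 s: |-10| × 5 = 50 m
6–7 s: |11| × 1 = 11 m
7–10 s: |-11| × 3 = 33 m
Total distance = 96 m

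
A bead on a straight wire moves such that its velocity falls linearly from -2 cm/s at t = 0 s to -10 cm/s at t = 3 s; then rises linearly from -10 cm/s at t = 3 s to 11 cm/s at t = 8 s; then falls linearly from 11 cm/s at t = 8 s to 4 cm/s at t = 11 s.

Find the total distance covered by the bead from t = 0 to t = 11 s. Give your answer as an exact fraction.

1403/21 cm

Distance (not displacement) is the total path length: add the absolute areas under v-t.
0–3 s: |½(-2 + -10)(3)| = 18 cm
3–8 s: v = 0 at t = 113/21 s; triangle areas 250/21 + 605/42 = 1105/42 cm
8–11 s: |½(11 + 4)(3)| = 22.5 cm
Total distance = 1403/21 cm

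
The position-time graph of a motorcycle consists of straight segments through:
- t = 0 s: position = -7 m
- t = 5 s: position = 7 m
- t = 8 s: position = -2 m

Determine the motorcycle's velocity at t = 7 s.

-3 m/s

Velocity is the slope of the x-t graph on 5–8 s: (-2 − 7)/(8 − 5) = -3 m/s.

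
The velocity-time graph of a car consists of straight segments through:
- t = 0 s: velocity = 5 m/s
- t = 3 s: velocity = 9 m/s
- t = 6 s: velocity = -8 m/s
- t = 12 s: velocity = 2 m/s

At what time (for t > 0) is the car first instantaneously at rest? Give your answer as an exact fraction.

v changes sign on 3–6 s (from 9 to -8); the graph is linear there, so v = 0 at t = 3 + (-9)·(6 − 3)/(-8 − 9) = 78/17 s.

t = 78/17 s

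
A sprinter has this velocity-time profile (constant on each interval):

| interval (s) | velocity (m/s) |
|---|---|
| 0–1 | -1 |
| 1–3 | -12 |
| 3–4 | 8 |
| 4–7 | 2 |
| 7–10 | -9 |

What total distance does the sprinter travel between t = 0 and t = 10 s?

Distance (not displacement) is the total path length: add the absolute areas under v-t.
0–1 s: |-1| × 1 = 1 m
1–3 s: |-12| × 2 = 24 m
3–4 s: |8| × 1 = 8 m
4–7 s: |2| × 3 = 6 m
7–10 s: |-9| × 3 = 27 m
Total distance = 66 m

66 m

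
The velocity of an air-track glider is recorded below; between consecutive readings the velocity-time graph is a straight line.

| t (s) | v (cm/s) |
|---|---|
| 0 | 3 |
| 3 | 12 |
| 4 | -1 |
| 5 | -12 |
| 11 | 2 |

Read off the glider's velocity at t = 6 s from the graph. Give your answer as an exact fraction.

On 5–11 s the graph is linear from -12 to 2 cm/s: v(6) = -12 + (2 − -12)·(6 − 5)/(11 − 5) = -29/3 cm/s.

-29/3 cm/s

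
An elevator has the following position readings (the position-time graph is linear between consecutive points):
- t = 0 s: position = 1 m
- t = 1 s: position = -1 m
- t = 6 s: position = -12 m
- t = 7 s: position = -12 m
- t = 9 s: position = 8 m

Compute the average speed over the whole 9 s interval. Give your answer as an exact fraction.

11/3 m/s

Average speed = (total path length)/(elapsed time); on a piecewise-linear x-t graph the path length is Σ|Δx|.
0–1 s: |Δx| = |-1 − 1| = 2 m
1–6 s: |Δx| = |-12 − -1| = 11 m
6–7 s: |Δx| = |-12 − -12| = 0 m
7–9 s: |Δx| = |8 − -12| = 20 m
Total path = 33 m; average speed = 33/9 = 11/3 m/s.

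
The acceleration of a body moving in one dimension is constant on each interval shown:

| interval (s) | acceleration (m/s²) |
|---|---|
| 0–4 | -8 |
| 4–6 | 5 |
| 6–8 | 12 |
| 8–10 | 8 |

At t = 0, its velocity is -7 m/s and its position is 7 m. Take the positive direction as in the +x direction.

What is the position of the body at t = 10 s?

On each constant-a segment, Δv = aΔt and Δx = v₀Δt + ½aΔt²; chain segment to segment.
0–4 s: v starts -7 m/s; Δx = -7·4 + ½·-8·4² = -92 m; v ends -39 m/s.
4–6 s: v starts -39 m/s; Δx = -39·2 + ½·5·2² = -68 m; v ends -29 m/s.
6–8 s: v starts -29 m/s; Δx = -29·2 + ½·12·2² = -34 m; v ends -5 m/s.
8–10 s: v starts -5 m/s; Δx = -5·2 + ½·8·2² = 6 m; v ends 11 m/s.
x(10) = 7 + Σ Δx = -181 m.

-181 m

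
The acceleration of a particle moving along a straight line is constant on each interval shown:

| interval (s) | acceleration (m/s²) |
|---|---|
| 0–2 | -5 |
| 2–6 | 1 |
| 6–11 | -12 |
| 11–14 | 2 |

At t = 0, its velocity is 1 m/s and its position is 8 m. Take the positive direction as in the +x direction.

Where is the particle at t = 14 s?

-389 m

On each constant-a segment, Δv = aΔt and Δx = v₀Δt + ½aΔt²; chain segment to segment.
0–2 s: v starts 1 m/s; Δx = 1·2 + ½·-5·2² = -8 m; v ends -9 m/s.
2–6 s: v starts -9 m/s; Δx = -9·4 + ½·1·4² = -28 m; v ends -5 m/s.
6–11 s: v starts -5 m/s; Δx = -5·5 + ½·-12·5² = -175 m; v ends -65 m/s.
11–14 s: v starts -65 m/s; Δx = -65·3 + ½·2·3² = -186 m; v ends -59 m/s.
x(14) = 8 + Σ Δx = -389 m.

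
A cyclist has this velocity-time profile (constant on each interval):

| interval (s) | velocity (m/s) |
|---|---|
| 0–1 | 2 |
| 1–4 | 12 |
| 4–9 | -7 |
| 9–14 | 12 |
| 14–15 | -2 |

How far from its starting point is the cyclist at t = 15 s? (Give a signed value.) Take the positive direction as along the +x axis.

Displacement is the signed area under the v-t curve.
0–1 s: 2 × 1 = 2 m
1–4 s: 12 × 3 = 36 m
4–9 s: -7 × 5 = -35 m
9–14 s: 12 × 5 = 60 m
14–15 s: -2 × 1 = -2 m
Net displacement = 61 m

61 m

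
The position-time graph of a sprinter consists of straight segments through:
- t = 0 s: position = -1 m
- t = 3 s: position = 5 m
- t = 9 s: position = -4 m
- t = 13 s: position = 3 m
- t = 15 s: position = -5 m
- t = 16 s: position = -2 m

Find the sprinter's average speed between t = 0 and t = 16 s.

Average speed = (total path length)/(elapsed time); on a piecewise-linear x-t graph the path length is Σ|Δx|.
0–3 s: |Δx| = |5 − -1| = 6 m
3–9 s: |Δx| = |-4 − 5| = 9 m
9–13 s: |Δx| = |3 − -4| = 7 m
13–15 s: |Δx| = |-5 − 3| = 8 m
15–16 s: |Δx| = |-2 − -5| = 3 m
Total path = 33 m; average speed = 33/16 = 2.0625 m/s.

2.0625 m/s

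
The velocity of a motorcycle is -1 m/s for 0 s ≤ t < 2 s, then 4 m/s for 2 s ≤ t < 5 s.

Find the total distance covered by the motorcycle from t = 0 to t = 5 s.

14 m

Total distance travelled is ∫|v| dt — sum the magnitudes of each area piece.
0–2 s: |-1| × 2 = 2 m
2–5 s: |4| × 3 = 12 m
Total distance = 14 m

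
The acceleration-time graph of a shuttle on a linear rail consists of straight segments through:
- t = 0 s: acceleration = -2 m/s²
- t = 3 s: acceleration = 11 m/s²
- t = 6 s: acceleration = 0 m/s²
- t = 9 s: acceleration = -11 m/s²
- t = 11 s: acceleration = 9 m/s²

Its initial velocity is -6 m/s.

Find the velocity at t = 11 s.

Δv equals the area under the a-t graph; then v = v₀ + Δv.
0–3 s: ½(-2 + 11)(3) = 13.5 m/s
3–6 s: ½(11 + 0)(3) = 16.5 m/s
6–9 s: ½(0 + -11)(3) = -16.5 m/s
9–11 s: ½(-11 + 9)(2) = -2 m/s
Δv = 11.5 m/s, so v(11) = -6 + (11.5) = 5.5 m/s.

5.5 m/s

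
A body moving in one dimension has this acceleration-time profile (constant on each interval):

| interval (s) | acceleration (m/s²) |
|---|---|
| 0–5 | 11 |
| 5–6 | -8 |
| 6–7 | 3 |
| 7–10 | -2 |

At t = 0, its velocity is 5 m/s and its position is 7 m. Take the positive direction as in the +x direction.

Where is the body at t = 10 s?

435 m

On each constant-a segment, Δv = aΔt and Δx = v₀Δt + ½aΔt²; chain segment to segment.
0–5 s: v starts 5 m/s; Δx = 5·5 + ½·11·5² = 162.5 m; v ends 60 m/s.
5–6 s: v starts 60 m/s; Δx = 60·1 + ½·-8·1² = 56 m; v ends 52 m/s.
6–7 s: v starts 52 m/s; Δx = 52·1 + ½·3·1² = 53.5 m; v ends 55 m/s.
7–10 s: v starts 55 m/s; Δx = 55·3 + ½·-2·3² = 156 m; v ends 49 m/s.
x(10) = 7 + Σ Δx = 435 m.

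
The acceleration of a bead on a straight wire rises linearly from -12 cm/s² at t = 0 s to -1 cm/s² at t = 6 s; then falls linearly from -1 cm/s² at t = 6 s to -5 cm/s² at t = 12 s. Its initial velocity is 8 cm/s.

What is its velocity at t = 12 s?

Δv equals the area under the a-t graph; then v = v₀ + Δv.
0–6 s: ½(-12 + -1)(6) = -39 cm/s
6–12 s: ½(-1 + -5)(6) = -18 cm/s
Δv = -57 cm/s, so v(12) = 8 + (-57) = -49 cm/s.

-49 cm/s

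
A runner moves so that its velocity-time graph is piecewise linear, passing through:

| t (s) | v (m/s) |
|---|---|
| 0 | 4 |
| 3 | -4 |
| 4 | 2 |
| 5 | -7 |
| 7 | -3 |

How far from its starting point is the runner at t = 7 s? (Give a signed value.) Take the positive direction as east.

Displacement is the signed area under the v-t curve.
0–3 s: ½(4 + -4)(3) = 0 m
3–4 s: ½(-4 + 2)(1) = -1 m
4–5 s: ½(2 + -7)(1) = -2.5 m
5–7 s: ½(-7 + -3)(2) = -10 m
Net displacement = -13.5 m

-13.5 m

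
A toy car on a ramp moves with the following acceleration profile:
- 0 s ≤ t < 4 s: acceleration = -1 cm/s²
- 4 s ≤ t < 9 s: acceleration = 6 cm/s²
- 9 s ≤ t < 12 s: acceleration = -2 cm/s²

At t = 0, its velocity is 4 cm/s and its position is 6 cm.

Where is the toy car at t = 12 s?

170 cm

On each constant-a segment, Δv = aΔt and Δx = v₀Δt + ½aΔt²; chain segment to segment.
0–4 s: v starts 4 cm/s; Δx = 4·4 + ½·-1·4² = 8 cm; v ends 0 cm/s.
4–9 s: v starts 0 cm/s; Δx = 0·5 + ½·6·5² = 75 cm; v ends 30 cm/s.
9–12 s: v starts 30 cm/s; Δx = 30·3 + ½·-2·3² = 81 cm; v ends 24 cm/s.
x(12) = 6 + Σ Δx = 170 cm.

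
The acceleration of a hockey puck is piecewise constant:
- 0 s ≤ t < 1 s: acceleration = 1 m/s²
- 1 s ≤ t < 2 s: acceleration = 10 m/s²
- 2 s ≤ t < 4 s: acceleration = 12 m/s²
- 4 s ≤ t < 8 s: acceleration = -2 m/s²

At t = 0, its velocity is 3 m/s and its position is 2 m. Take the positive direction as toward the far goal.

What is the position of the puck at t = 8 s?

202.5 m

On each constant-a segment, Δv = aΔt and Δx = v₀Δt + ½aΔt²; chain segment to segment.
0–1 s: v starts 3 m/s; Δx = 3·1 + ½·1·1² = 3.5 m; v ends 4 m/s.
1–2 s: v starts 4 m/s; Δx = 4·1 + ½·10·1² = 9 m; v ends 14 m/s.
2–4 s: v starts 14 m/s; Δx = 14·2 + ½·12·2² = 52 m; v ends 38 m/s.
4–8 s: v starts 38 m/s; Δx = 38·4 + ½·-2·4² = 136 m; v ends 30 m/s.
x(8) = 2 + Σ Δx = 202.5 m.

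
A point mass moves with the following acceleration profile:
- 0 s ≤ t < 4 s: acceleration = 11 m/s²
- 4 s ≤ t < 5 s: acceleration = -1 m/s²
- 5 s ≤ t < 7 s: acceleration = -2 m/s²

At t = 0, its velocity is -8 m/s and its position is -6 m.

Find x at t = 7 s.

On each constant-a segment, Δv = aΔt and Δx = v₀Δt + ½aΔt²; chain segment to segment.
0–4 s: v starts -8 m/s; Δx = -8·4 + ½·11·4² = 56 m; v ends 36 m/s.
4–5 s: v starts 36 m/s; Δx = 36·1 + ½·-1·1² = 35.5 m; v ends 35 m/s.
5–7 s: v starts 35 m/s; Δx = 35·2 + ½·-2·2² = 66 m; v ends 31 m/s.
x(7) = -6 + Σ Δx = 151.5 m.

151.5 m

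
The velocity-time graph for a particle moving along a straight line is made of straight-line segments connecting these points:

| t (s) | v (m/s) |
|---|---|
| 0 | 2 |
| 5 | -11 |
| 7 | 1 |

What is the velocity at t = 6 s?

-5 m/s

On 5–7 s the graph is linear from -11 to 1 m/s: v(6) = -11 + (1 − -11)·(6 − 5)/(7 − 5) = -5 m/s.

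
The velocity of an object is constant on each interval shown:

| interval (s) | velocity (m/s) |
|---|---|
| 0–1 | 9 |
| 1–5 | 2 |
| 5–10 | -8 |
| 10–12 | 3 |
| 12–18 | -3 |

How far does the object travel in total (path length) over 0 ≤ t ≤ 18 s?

81 m

Distance (not displacement) is the total path length: add the absolute areas under v-t.
0–1 s: |9| × 1 = 9 m
1–5 s: |2| × 4 = 8 m
5–10 s: |-8| × 5 = 40 m
10–12 s: |3| × 2 = 6 m
12–18 s: |-3| × 6 = 18 m
Total distance = 81 m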